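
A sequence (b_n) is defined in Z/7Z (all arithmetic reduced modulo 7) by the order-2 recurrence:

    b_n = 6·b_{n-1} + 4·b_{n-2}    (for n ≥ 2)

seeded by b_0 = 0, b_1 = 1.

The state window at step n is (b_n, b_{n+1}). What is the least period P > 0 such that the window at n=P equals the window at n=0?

48

n=0: window = (0, 1)
n=1: window = (1, 6)
n=2: window = (6, 5)
n=3: window = (5, 5)
n=4: window = (5, 1)
n=5: window = (1, 5)
n=6: window = (5, 6)
n=7: window = (6, 0)
n=8: window = (0, 3)
n=9: window = (3, 4)
n=10: window = (4, 1)
n=11: window = (1, 1)
n=12: window = (1, 3)
n=13: window = (3, 1)
n=14: window = (1, 4)
n=15: window = (4, 0)
n=16: window = (0, 2)
n=17: window = (2, 5)
n=18: window = (5, 3)
n=19: window = (3, 3)
n=20: window = (3, 2)
n=21: window = (2, 3)
n=22: window = (3, 5)
n=23: window = (5, 0)
n=24: window = (0, 6)
n=25: window = (6, 1)
n=26: window = (1, 2)
n=27: window = (2, 2)
n=28: window = (2, 6)
n=29: window = (6, 2)
n=30: window = (2, 1)
n=31: window = (1, 0)
n=32: window = (0, 4)
n=33: window = (4, 3)
n=34: window = (3, 6)
n=35: window = (6, 6)
n=36: window = (6, 4)
n=37: window = (4, 6)
n=38: window = (6, 3)
n=39: window = (3, 0)
n=40: window = (0, 5)
…
n=46: window = (4, 2)
n=47: window = (2, 0)
n=48: window = (0, 1)
window at n=48 equals window at n=0 → period = 48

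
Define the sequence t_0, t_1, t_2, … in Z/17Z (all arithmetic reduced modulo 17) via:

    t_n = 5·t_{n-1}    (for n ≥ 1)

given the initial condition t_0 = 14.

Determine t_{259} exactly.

t_1 = 5·14 = 2
t_2 = 5·2 = 10
t_3 = 5·10 = 16
t_4 = 5·16 = 12
t_5 = 5·12 = 9
t_6 = 5·9 = 11
t_7 = 5·11 = 4
t_8 = 5·4 = 3
t_9 = 5·3 = 15
t_10 = 5·15 = 7
t_11 = 5·7 = 1
t_12 = 5·1 = 5
t_13 = 5·5 = 8
t_14 = 5·8 = 6
t_15 = 5·6 = 13
t_16 = 5·13 = 14
(t_16) = (14) = (t_0), so the sequence has period 16.
259 ≡ 3 (mod 16), hence t_259 = t_3 = 16.

16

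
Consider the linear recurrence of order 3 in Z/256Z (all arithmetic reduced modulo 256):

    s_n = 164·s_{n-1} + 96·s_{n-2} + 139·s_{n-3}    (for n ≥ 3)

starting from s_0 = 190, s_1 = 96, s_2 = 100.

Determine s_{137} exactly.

44

s_3 = 164·100 + 96·96 + 139·190 = 58
s_4 = 164·58 + 96·100 + 139·96 = 200
s_5 = 164·200 + 96·58 + 139·100 = 44
s_6 = 164·44 + 96·200 + 139·58 = 174
s_7 = 164·174 + 96·44 + 139·200 = 144
s_8 = 164·144 + 96·174 + 139·44 = 100
Continuing the recurrence:
  s_9 = 138;  s_10 = 24;  s_11 = 108;  s_12 = 30;  s_13 = 192;  s_14 = 228
  s_15 = 90;  s_16 = 104;  s_17 = 44;  s_18 = 14;  s_19 = 240;  s_20 = 228
  s_21 = 170;  s_22 = 184;  s_23 = 108;  s_24 = 126;  s_25 = 32;  s_26 = 100
  s_27 = 122;  s_28 = 8;  s_29 = 44;  s_30 = 110;  s_31 = 80;  s_32 = 100
  s_33 = 202;  s_34 = 88;  s_35 = 108;  s_36 = 222;  s_37 = 128;  s_38 = 228
  s_39 = 154;  s_40 = 168;  s_41 = 44;  s_42 = 206;  s_43 = 176;  s_44 = 228
  s_45 = 234;  s_46 = 248;  s_47 = 108;  s_48 = 62;  s_49 = 224;  s_50 = 100
  s_51 = 186;  s_52 = 72;  s_53 = 44;  s_54 = 46;  s_55 = 16;  s_56 = 100
  s_57 = 10;  s_58 = 152;  s_59 = 108;  s_60 = 158;  s_61 = 64;  s_62 = 228
  s_63 = 218;  s_64 = 232;  s_65 = 44;  s_66 = 142;  s_67 = 112;  s_68 = 228
  s_69 = 42;  s_70 = 56;  s_71 = 108;  s_72 = 254;  s_73 = 160;  s_74 = 100
  s_75 = 250;  s_76 = 136;  s_77 = 44;  s_78 = 238;  s_79 = 208;  s_80 = 100
  s_81 = 74;  s_82 = 216;  s_83 = 108;  s_84 = 94;  s_85 = 0;  s_86 = 228
  s_87 = 26;  s_88 = 40;  s_89 = 44;  s_90 = 78;  s_91 = 48;  s_92 = 228
  s_93 = 106;  s_94 = 120;  s_95 = 108;  s_96 = 190;  s_97 = 96;  s_98 = 100
  s_99 = 58;  s_100 = 200;  s_101 = 44;  s_102 = 174;  s_103 = 144;  s_104 = 100
  s_105 = 138;  s_106 = 24;  s_107 = 108;  s_108 = 30;  s_109 = 192;  s_110 = 228
  s_111 = 90;  s_112 = 104;  s_113 = 44;  s_114 = 14;  s_115 = 240;  s_116 = 228
  s_117 = 170;  s_118 = 184;  s_119 = 108;  s_120 = 126;  s_121 = 32;  s_122 = 100
  s_123 = 122;  s_124 = 8;  s_125 = 44;  s_126 = 110;  s_127 = 80;  s_128 = 100
  s_129 = 202;  s_130 = 88;  s_131 = 108;  s_132 = 222;  s_133 = 128;  s_134 = 228
  s_135 = 154
s_136 = 164·154 + 96·228 + 139·128 = 168
s_137 = 164·168 + 96·154 + 139·228 = 44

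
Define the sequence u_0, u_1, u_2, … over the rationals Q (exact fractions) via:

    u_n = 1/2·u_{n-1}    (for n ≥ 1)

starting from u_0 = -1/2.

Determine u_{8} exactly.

u_1 = 1/2·-1/2 = -1/4
u_2 = 1/2·-1/4 = -1/8
u_3 = 1/2·-1/8 = -1/16
u_4 = 1/2·-1/16 = -1/32
u_5 = 1/2·-1/32 = -1/64
u_6 = 1/2·-1/64 = -1/128
u_7 = 1/2·-1/128 = -1/256
u_8 = 1/2·-1/256 = -1/512

-1/512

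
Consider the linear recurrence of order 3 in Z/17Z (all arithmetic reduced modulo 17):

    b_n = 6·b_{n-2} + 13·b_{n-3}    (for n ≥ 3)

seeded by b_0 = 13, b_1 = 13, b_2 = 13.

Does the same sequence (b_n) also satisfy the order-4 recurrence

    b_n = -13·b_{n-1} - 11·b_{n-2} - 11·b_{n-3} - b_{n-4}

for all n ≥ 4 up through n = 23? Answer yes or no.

Terms b_0..b_23: 13, 13, 13, 9, 9, 2, 1, 10, 15, 5, 16, 4, 8, 11, 15, 0, 12, 8, 4, 0, 9, 1, 3, 4
n=4: candidate gives 9, actual b_4 = 9 ✓
n=5: candidate gives 2, actual b_5 = 2 ✓
n=6: candidate gives 1, actual b_6 = 1 ✓
n=7: candidate gives 10, actual b_7 = 10 ✓
n=8: candidate gives 15, actual b_8 = 15 ✓
n=9: candidate gives 5, actual b_9 = 5 ✓
n=10: candidate gives 16, actual b_10 = 16 ✓
n=11: candidate gives 4, actual b_11 = 4 ✓
n=12: candidate gives 8, actual b_12 = 8 ✓
n=13: candidate gives 11, actual b_13 = 11 ✓
n=14: candidate gives 15, actual b_14 = 15 ✓
n=15: candidate gives 0, actual b_15 = 0 ✓
n=16: candidate gives 12, actual b_16 = 12 ✓
n=17: candidate gives 8, actual b_17 = 8 ✓
n=18: candidate gives 4, actual b_18 = 4 ✓
n=19: candidate gives 0, actual b_19 = 0 ✓
n=20: candidate gives 9, actual b_20 = 9 ✓
n=21: candidate gives 1, actual b_21 = 1 ✓
n=22: candidate gives 3, actual b_22 = 3 ✓
n=23: candidate gives 4, actual b_23 = 4 ✓

yes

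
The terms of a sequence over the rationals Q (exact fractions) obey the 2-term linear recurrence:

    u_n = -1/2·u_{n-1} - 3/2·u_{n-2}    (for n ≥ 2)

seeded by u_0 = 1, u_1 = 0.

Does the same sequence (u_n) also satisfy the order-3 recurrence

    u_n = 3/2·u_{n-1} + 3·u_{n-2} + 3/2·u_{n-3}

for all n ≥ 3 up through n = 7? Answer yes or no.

Terms u_0..u_7: 1, 0, -3/2, 3/4, 15/8, -33/16, -57/32, 255/64
n=3: candidate gives -3/4, actual u_3 = 3/4 ✗

no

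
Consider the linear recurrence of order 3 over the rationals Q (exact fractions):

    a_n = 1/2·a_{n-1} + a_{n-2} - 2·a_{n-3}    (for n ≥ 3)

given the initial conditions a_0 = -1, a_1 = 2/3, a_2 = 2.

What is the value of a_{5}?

a_3 = 1/2·2 + 1·2/3 + -2·-1 = 11/3
a_4 = 1/2·11/3 + 1·2 + -2·2/3 = 5/2
a_5 = 1/2·5/2 + 1·11/3 + -2·2 = 11/12

11/12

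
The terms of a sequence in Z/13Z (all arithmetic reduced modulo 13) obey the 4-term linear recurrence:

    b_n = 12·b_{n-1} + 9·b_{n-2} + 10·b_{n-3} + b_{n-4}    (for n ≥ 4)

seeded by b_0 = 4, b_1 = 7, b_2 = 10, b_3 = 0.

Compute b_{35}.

b_4 = 12·0 + 9·10 + 10·7 + 1·4 = 8
b_5 = 12·8 + 9·0 + 10·10 + 1·7 = 8
b_6 = 12·8 + 9·8 + 10·0 + 1·10 = 9
b_7 = 12·9 + 9·8 + 10·8 + 1·0 = 0
b_8 = 12·0 + 9·9 + 10·8 + 1·8 = 0
b_9 = 12·0 + 9·0 + 10·9 + 1·8 = 7
b_10 = 12·7 + 9·0 + 10·0 + 1·9 = 2
b_11 = 12·2 + 9·7 + 10·0 + 1·0 = 9
b_12 = 12·9 + 9·2 + 10·7 + 1·0 = 1
b_13 = 12·1 + 9·9 + 10·2 + 1·7 = 3
b_14 = 12·3 + 9·1 + 10·9 + 1·2 = 7
b_15 = 12·7 + 9·3 + 10·1 + 1·9 = 0
b_16 = 12·0 + 9·7 + 10·3 + 1·1 = 3
b_17 = 12·3 + 9·0 + 10·7 + 1·3 = 5
b_18 = 12·5 + 9·3 + 10·0 + 1·7 = 3
b_19 = 12·3 + 9·5 + 10·3 + 1·0 = 7
b_20 = 12·7 + 9·3 + 10·5 + 1·3 = 8
b_21 = 12·8 + 9·7 + 10·3 + 1·5 = 12
b_22 = 12·12 + 9·8 + 10·7 + 1·3 = 3
b_23 = 12·3 + 9·12 + 10·8 + 1·7 = 10
b_24 = 12·10 + 9·3 + 10·12 + 1·8 = 2
b_25 = 12·2 + 9·10 + 10·3 + 1·12 = 0
b_26 = 12·0 + 9·2 + 10·10 + 1·3 = 4
b_27 = 12·4 + 9·0 + 10·2 + 1·10 = 0
b_28 = 12·0 + 9·4 + 10·0 + 1·2 = 12
b_29 = 12·12 + 9·0 + 10·4 + 1·0 = 2
b_30 = 12·2 + 9·12 + 10·0 + 1·4 = 6
b_31 = 12·6 + 9·2 + 10·12 + 1·0 = 2
b_32 = 12·2 + 9·6 + 10·2 + 1·12 = 6
b_33 = 12·6 + 9·2 + 10·6 + 1·2 = 9
b_34 = 12·9 + 9·6 + 10·2 + 1·6 = 6
b_35 = 12·6 + 9·9 + 10·6 + 1·2 = 7

7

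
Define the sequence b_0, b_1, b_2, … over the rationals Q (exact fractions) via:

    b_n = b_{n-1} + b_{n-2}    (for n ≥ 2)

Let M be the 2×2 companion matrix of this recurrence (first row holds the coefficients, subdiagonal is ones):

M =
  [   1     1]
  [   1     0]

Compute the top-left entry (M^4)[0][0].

5

(M^4)[0][0] is the top entry after applying M 4 times to the unit state (1, 0). Equivalently it is h_{5} for the auxiliary sequence (h_n) obeying the same recurrence with h_1 = 1 and h_i = 0 for 0 ≤ i < 1:
h_2 = 1·1 + 1·0 = 1
h_3 = 1·1 + 1·1 = 2
h_4 = 1·2 + 1·1 = 3
h_5 = 1·3 + 1·2 = 5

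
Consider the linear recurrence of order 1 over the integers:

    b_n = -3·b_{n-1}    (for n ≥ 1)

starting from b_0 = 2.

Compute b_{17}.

-258280326

b_1 = -3·2 = -6
b_2 = -3·-6 = 18
b_3 = -3·18 = -54
b_4 = -3·-54 = 162
b_5 = -3·162 = -486
b_6 = -3·-486 = 1458
b_7 = -3·1458 = -4374
b_8 = -3·-4374 = 13122
b_9 = -3·13122 = -39366
b_10 = -3·-39366 = 118098
b_11 = -3·118098 = -354294
b_12 = -3·-354294 = 1062882
b_13 = -3·1062882 = -3188646
b_14 = -3·-3188646 = 9565938
b_15 = -3·9565938 = -28697814
b_16 = -3·-28697814 = 86093442
b_17 = -3·86093442 = -258280326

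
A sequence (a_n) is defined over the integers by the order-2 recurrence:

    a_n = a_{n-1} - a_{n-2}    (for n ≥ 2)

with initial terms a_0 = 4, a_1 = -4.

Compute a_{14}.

a_2 = 1·-4 + -1·4 = -8
a_3 = 1·-8 + -1·-4 = -4
a_4 = 1·-4 + -1·-8 = 4
a_5 = 1·4 + -1·-4 = 8
a_6 = 1·8 + -1·4 = 4
a_7 = 1·4 + -1·8 = -4
(a_6, a_7) = (4, -4) = (a_0, a_1), so the sequence has period 6.
14 ≡ 2 (mod 6), hence a_14 = a_2 = -8.

-8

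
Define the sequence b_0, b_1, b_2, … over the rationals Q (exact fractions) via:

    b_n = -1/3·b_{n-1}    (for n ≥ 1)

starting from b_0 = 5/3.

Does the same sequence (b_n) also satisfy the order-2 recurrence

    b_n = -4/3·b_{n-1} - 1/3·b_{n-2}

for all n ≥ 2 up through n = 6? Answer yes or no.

Terms b_0..b_6: 5/3, -5/9, 5/27, -5/81, 5/243, -5/729, 5/2187
n=2: candidate gives 5/27, actual b_2 = 5/27 ✓
n=3: candidate gives -5/81, actual b_3 = -5/81 ✓
n=4: candidate gives 5/243, actual b_4 = 5/243 ✓
n=5: candidate gives -5/729, actual b_5 = -5/729 ✓
n=6: candidate gives 5/2187, actual b_6 = 5/2187 ✓

yes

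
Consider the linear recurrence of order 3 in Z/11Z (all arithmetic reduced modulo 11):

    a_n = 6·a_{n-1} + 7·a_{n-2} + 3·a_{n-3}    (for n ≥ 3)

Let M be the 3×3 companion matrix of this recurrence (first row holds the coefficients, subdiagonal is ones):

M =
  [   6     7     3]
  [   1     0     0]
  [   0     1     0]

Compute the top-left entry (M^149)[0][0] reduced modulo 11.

10

(M^149)[0][0] is the top entry after applying M 149 times to the unit state (1, 0, 0). Equivalently it is h_{151} for the auxiliary sequence (h_n) obeying the same recurrence with h_2 = 1 and h_i = 0 for 0 ≤ i < 2:
h_3 = 6·1 + 7·0 + 3·0 = 6
h_4 = 6·6 + 7·1 + 3·0 = 10
h_5 = 6·10 + 7·6 + 3·1 = 6
h_6 = 6·6 + 7·10 + 3·6 = 3
h_7 = 6·3 + 7·6 + 3·10 = 2
h_8 = 6·2 + 7·3 + 3·6 = 7
h_9 = 6·7 + 7·2 + 3·3 = 10
h_10 = 6·10 + 7·7 + 3·2 = 5
h_11 = 6·5 + 7·10 + 3·7 = 0
h_12 = 6·0 + 7·5 + 3·10 = 10
h_13 = 6·10 + 7·0 + 3·5 = 9
h_14 = 6·9 + 7·10 + 3·0 = 3
h_15 = 6·3 + 7·9 + 3·10 = 1
h_16 = 6·1 + 7·3 + 3·9 = 10
h_17 = 6·10 + 7·1 + 3·3 = 10
h_18 = 6·10 + 7·10 + 3·1 = 1
h_19 = 6·1 + 7·10 + 3·10 = 7
h_20 = 6·7 + 7·1 + 3·10 = 2
h_21 = 6·2 + 7·7 + 3·1 = 9
h_22 = 6·9 + 7·2 + 3·7 = 1
h_23 = 6·1 + 7·9 + 3·2 = 9
h_24 = 6·9 + 7·1 + 3·9 = 0
h_25 = 6·0 + 7·9 + 3·1 = 0
h_26 = 6·0 + 7·0 + 3·9 = 5
h_27 = 6·5 + 7·0 + 3·0 = 8
h_28 = 6·8 + 7·5 + 3·0 = 6
h_29 = 6·6 + 7·8 + 3·5 = 8
h_30 = 6·8 + 7·6 + 3·8 = 4
h_31 = 6·4 + 7·8 + 3·6 = 10
h_32 = 6·10 + 7·4 + 3·8 = 2
h_33 = 6·2 + 7·10 + 3·4 = 6
h_34 = 6·6 + 7·2 + 3·10 = 3
h_35 = 6·3 + 7·6 + 3·2 = 0
h_36 = 6·0 + 7·3 + 3·6 = 6
h_37 = 6·6 + 7·0 + 3·3 = 1
h_38 = 6·1 + 7·6 + 3·0 = 4
h_39 = 6·4 + 7·1 + 3·6 = 5
h_40 = 6·5 + 7·4 + 3·1 = 6
h_41 = 6·6 + 7·5 + 3·4 = 6
h_42 = 6·6 + 7·6 + 3·5 = 5
h_43 = 6·5 + 7·6 + 3·6 = 2
h_44 = 6·2 + 7·5 + 3·6 = 10
h_45 = 6·10 + 7·2 + 3·5 = 1
h_46 = 6·1 + 7·10 + 3·2 = 5
h_47 = 6·5 + 7·1 + 3·10 = 1
h_48 = 6·1 + 7·5 + 3·1 = 0
h_49 = 6·0 + 7·1 + 3·5 = 0
h_50 = 6·0 + 7·0 + 3·1 = 3
h_51 = 6·3 + 7·0 + 3·0 = 7
h_52 = 6·7 + 7·3 + 3·0 = 8
h_53 = 6·8 + 7·7 + 3·3 = 7
h_54 = 6·7 + 7·8 + 3·7 = 9
h_55 = 6·9 + 7·7 + 3·8 = 6
h_56 = 6·6 + 7·9 + 3·7 = 10
h_57 = 6·10 + 7·6 + 3·9 = 8
h_58 = 6·8 + 7·10 + 3·6 = 4
h_59 = 6·4 + 7·8 + 3·10 = 0
h_60 = 6·0 + 7·4 + 3·8 = 8
h_61 = 6·8 + 7·0 + 3·4 = 5
h_62 = 6·5 + 7·8 + 3·0 = 9
h_63 = 6·9 + 7·5 + 3·8 = 3
h_64 = 6·3 + 7·9 + 3·5 = 8
h_65 = 6·8 + 7·3 + 3·9 = 8
h_66 = 6·8 + 7·8 + 3·3 = 3
h_67 = 6·3 + 7·8 + 3·8 = 10
h_68 = 6·10 + 7·3 + 3·8 = 6
h_69 = 6·6 + 7·10 + 3·3 = 5
h_70 = 6·5 + 7·6 + 3·10 = 3
h_71 = 6·3 + 7·5 + 3·6 = 5
h_72 = 6·5 + 7·3 + 3·5 = 0
h_73 = 6·0 + 7·5 + 3·3 = 0
h_74 = 6·0 + 7·0 + 3·5 = 4
h_75 = 6·4 + 7·0 + 3·0 = 2
h_76 = 6·2 + 7·4 + 3·0 = 7
h_77 = 6·7 + 7·2 + 3·4 = 2
h_78 = 6·2 + 7·7 + 3·2 = 1
h_79 = 6·1 + 7·2 + 3·7 = 8
h_80 = 6·8 + 7·1 + 3·2 = 6
h_81 = 6·6 + 7·8 + 3·1 = 7
h_82 = 6·7 + 7·6 + 3·8 = 9
h_83 = 6·9 + 7·7 + 3·6 = 0
h_84 = 6·0 + 7·9 + 3·7 = 7
h_85 = 6·7 + 7·0 + 3·9 = 3
h_86 = 6·3 + 7·7 + 3·0 = 1
h_87 = 6·1 + 7·3 + 3·7 = 4
h_88 = 6·4 + 7·1 + 3·3 = 7
h_89 = 6·7 + 7·4 + 3·1 = 7
h_90 = 6·7 + 7·7 + 3·4 = 4
h_91 = 6·4 + 7·7 + 3·7 = 6
h_92 = 6·6 + 7·4 + 3·7 = 8
h_93 = 6·8 + 7·6 + 3·4 = 3
h_94 = 6·3 + 7·8 + 3·6 = 4
h_95 = 6·4 + 7·3 + 3·8 = 3
h_96 = 6·3 + 7·4 + 3·3 = 0
h_97 = 6·0 + 7·3 + 3·4 = 0
h_98 = 6·0 + 7·0 + 3·3 = 9
h_99 = 6·9 + 7·0 + 3·0 = 10
h_100 = 6·10 + 7·9 + 3·0 = 2
h_101 = 6·2 + 7·10 + 3·9 = 10
h_102 = 6·10 + 7·2 + 3·10 = 5
h_103 = 6·5 + 7·10 + 3·2 = 7
h_104 = 6·7 + 7·5 + 3·10 = 8
h_105 = 6·8 + 7·7 + 3·5 = 2
h_106 = 6·2 + 7·8 + 3·7 = 1
h_107 = 6·1 + 7·2 + 3·8 = 0
h_108 = 6·0 + 7·1 + 3·2 = 2
h_109 = 6·2 + 7·0 + 3·1 = 4
h_110 = 6·4 + 7·2 + 3·0 = 5
h_111 = 6·5 + 7·4 + 3·2 = 9
h_112 = 6·9 + 7·5 + 3·4 = 2
h_113 = 6·2 + 7·9 + 3·5 = 2
h_114 = 6·2 + 7·2 + 3·9 = 9
h_115 = 6·9 + 7·2 + 3·2 = 8
h_116 = 6·8 + 7·9 + 3·2 = 7
h_117 = 6·7 + 7·8 + 3·9 = 4
h_118 = 6·4 + 7·7 + 3·8 = 9
h_119 = 6·9 + 7·4 + 3·7 = 4
h_120 = 6·4 + 7·9 + 3·4 = 0
h_121 = 6·0 + 7·4 + 3·9 = 0
h_122 = 6·0 + 7·0 + 3·4 = 1
h_123 = 6·1 + 7·0 + 3·0 = 6
h_124 = 6·6 + 7·1 + 3·0 = 10
h_125 = 6·10 + 7·6 + 3·1 = 6
h_126 = 6·6 + 7·10 + 3·6 = 3
h_127 = 6·3 + 7·6 + 3·10 = 2
h_128 = 6·2 + 7·3 + 3·6 = 7
h_129 = 6·7 + 7·2 + 3·3 = 10
h_130 = 6·10 + 7·7 + 3·2 = 5
h_131 = 6·5 + 7·10 + 3·7 = 0
h_132 = 6·0 + 7·5 + 3·10 = 10
h_133 = 6·10 + 7·0 + 3·5 = 9
h_134 = 6·9 + 7·10 + 3·0 = 3
h_135 = 6·3 + 7·9 + 3·10 = 1
h_136 = 6·1 + 7·3 + 3·9 = 10
h_137 = 6·10 + 7·1 + 3·3 = 10
h_138 = 6·10 + 7·10 + 3·1 = 1
h_139 = 6·1 + 7·10 + 3·10 = 7
h_140 = 6·7 + 7·1 + 3·10 = 2
h_141 = 6·2 + 7·7 + 3·1 = 9
h_142 = 6·9 + 7·2 + 3·7 = 1
h_143 = 6·1 + 7·9 + 3·2 = 9
h_144 = 6·9 + 7·1 + 3·9 = 0
h_145 = 6·0 + 7·9 + 3·1 = 0
h_146 = 6·0 + 7·0 + 3·9 = 5
h_147 = 6·5 + 7·0 + 3·0 = 8
h_148 = 6·8 + 7·5 + 3·0 = 6
h_149 = 6·6 + 7·8 + 3·5 = 8
h_150 = 6·8 + 7·6 + 3·8 = 4
h_151 = 6·4 + 7·8 + 3·6 = 10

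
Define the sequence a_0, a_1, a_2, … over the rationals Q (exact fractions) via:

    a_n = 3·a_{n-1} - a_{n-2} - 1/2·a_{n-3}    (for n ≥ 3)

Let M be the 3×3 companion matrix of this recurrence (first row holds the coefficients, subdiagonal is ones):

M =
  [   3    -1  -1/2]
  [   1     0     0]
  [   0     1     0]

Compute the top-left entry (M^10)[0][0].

54089/4

(M^10)[0][0] is the top entry after applying M 10 times to the unit state (1, 0, 0). Equivalently it is h_{12} for the auxiliary sequence (h_n) obeying the same recurrence with h_2 = 1 and h_i = 0 for 0 ≤ i < 2:
h_3 = 3·1 + -1·0 + -1/2·0 = 3
h_4 = 3·3 + -1·1 + -1/2·0 = 8
h_5 = 3·8 + -1·3 + -1/2·1 = 41/2
h_6 = 3·41/2 + -1·8 + -1/2·3 = 52
h_7 = 3·52 + -1·41/2 + -1/2·8 = 263/2
h_8 = 3·263/2 + -1·52 + -1/2·41/2 = 1329/4
h_9 = 3·1329/4 + -1·263/2 + -1/2·52 = 3357/4
h_10 = 3·3357/4 + -1·1329/4 + -1/2·263/2 = 8479/4
h_11 = 3·8479/4 + -1·3357/4 + -1/2·1329/4 = 42831/8
h_12 = 3·42831/8 + -1·8479/4 + -1/2·3357/4 = 54089/4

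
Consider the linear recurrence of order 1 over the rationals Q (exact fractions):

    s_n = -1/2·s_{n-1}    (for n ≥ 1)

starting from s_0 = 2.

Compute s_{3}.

s_1 = -1/2·2 = -1
s_2 = -1/2·-1 = 1/2
s_3 = -1/2·1/2 = -1/4

-1/4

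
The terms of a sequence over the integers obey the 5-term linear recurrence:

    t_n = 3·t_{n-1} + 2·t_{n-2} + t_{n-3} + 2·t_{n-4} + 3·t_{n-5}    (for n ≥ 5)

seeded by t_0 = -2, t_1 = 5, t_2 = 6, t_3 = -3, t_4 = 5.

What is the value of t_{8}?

t_5 = 3·5 + 2·-3 + 1·6 + 2·5 + 3·-2 = 19
t_6 = 3·19 + 2·5 + 1·-3 + 2·6 + 3·5 = 91
t_7 = 3·91 + 2·19 + 1·5 + 2·-3 + 3·6 = 328
t_8 = 3·328 + 2·91 + 1·19 + 2·5 + 3·-3 = 1186

1186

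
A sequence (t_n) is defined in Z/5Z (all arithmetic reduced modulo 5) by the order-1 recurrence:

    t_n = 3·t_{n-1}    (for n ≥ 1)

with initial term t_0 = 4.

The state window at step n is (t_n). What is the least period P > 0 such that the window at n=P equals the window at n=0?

4

n=0: window = (4)
n=1: window = (2)
n=2: window = (1)
n=3: window = (3)
n=4: window = (4)
window at n=4 equals window at n=0 → period = 4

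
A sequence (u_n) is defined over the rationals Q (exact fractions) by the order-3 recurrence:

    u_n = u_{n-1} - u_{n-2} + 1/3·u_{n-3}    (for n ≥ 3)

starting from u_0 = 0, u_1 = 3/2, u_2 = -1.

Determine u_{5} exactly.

u_3 = 1·-1 + -1·3/2 + 1/3·0 = -5/2
u_4 = 1·-5/2 + -1·-1 + 1/3·3/2 = -1
u_5 = 1·-1 + -1·-5/2 + 1/3·-1 = 7/6

7/6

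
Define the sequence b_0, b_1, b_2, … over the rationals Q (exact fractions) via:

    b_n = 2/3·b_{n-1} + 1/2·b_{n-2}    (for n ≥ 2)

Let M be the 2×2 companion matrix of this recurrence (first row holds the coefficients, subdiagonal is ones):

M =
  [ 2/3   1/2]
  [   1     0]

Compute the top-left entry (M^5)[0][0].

(M^5)[0][0] is the top entry after applying M 5 times to the unit state (1, 0). Equivalently it is h_{6} for the auxiliary sequence (h_n) obeying the same recurrence with h_1 = 1 and h_i = 0 for 0 ≤ i < 1:
h_2 = 2/3·1 + 1/2·0 = 2/3
h_3 = 2/3·2/3 + 1/2·1 = 17/18
h_4 = 2/3·17/18 + 1/2·2/3 = 26/27
h_5 = 2/3·26/27 + 1/2·17/18 = 361/324
h_6 = 2/3·361/324 + 1/2·26/27 = 595/486

595/486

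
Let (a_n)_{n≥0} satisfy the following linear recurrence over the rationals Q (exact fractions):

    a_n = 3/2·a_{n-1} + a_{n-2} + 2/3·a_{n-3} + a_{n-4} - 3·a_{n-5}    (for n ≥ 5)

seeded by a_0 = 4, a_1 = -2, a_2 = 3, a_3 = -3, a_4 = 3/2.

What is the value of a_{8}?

-2181/32

a_5 = 3/2·3/2 + 1·-3 + 2/3·3 + 1·-2 + -3·4 = -51/4
a_6 = 3/2·-51/4 + 1·3/2 + 2/3·-3 + 1·3 + -3·-2 = -85/8
a_7 = 3/2·-85/8 + 1·-51/4 + 2/3·3/2 + 1·-3 + -3·3 = -635/16
a_8 = 3/2·-635/16 + 1·-85/8 + 2/3·-51/4 + 1·3/2 + -3·-3 = -2181/32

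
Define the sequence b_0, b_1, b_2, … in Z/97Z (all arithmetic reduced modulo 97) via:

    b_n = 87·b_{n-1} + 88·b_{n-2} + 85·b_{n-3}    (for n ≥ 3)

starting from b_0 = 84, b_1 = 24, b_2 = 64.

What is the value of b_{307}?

b_3 = 87·64 + 88·24 + 85·84 = 76
b_4 = 87·76 + 88·64 + 85·24 = 25
b_5 = 87·25 + 88·76 + 85·64 = 44
b_6 = 87·44 + 88·25 + 85·76 = 72
b_7 = 87·72 + 88·44 + 85·25 = 39
b_8 = 87·39 + 88·72 + 85·44 = 83
Continuing the recurrence:
  b_9 = 89;  b_10 = 29;  b_11 = 47;  b_12 = 44;  b_13 = 50;  b_14 = 92
  b_15 = 42;  b_16 = 92;  b_17 = 23;  b_18 = 87;  b_19 = 50;  b_20 = 90
  b_21 = 31;  b_22 = 26;  b_23 = 30;  b_24 = 64;  b_25 = 39;  b_26 = 32
  b_27 = 16;  b_28 = 54;  b_29 = 96;  b_30 = 11;  b_31 = 27;  b_32 = 31
  b_33 = 91;  b_34 = 39;  b_35 = 68;  b_36 = 11;  b_37 = 71;  b_38 = 24
  b_39 = 56;  b_40 = 21;  b_41 = 65;  b_42 = 41;  b_43 = 14;  b_44 = 69
  b_45 = 50;  b_46 = 69;  b_47 = 69;  b_48 = 29;  b_49 = 7;  b_50 = 5
  b_51 = 24;  b_52 = 19;  b_53 = 19;  b_54 = 30;  b_55 = 77;  b_56 = 90
  b_57 = 84;  b_58 = 45;  b_59 = 42;  b_60 = 10;  b_61 = 49;  b_62 = 80
  b_63 = 94;  b_64 = 80;  b_65 = 13;  b_66 = 59;  b_67 = 79;  b_68 = 75
  b_69 = 62;  b_70 = 85;  b_71 = 20;  b_72 = 37;  b_73 = 79;  b_74 = 92
  b_75 = 59;  b_76 = 59;  b_77 = 6;  b_78 = 59;  b_79 = 6;  b_80 = 16
  b_81 = 48;  b_82 = 80;  b_83 = 31;  b_84 = 43;  b_85 = 77;  b_86 = 23
  b_87 = 16;  b_88 = 67;  b_89 = 74;  b_90 = 17;  b_91 = 9;  b_92 = 33
  b_93 = 64;  b_94 = 22;  b_95 = 69;  b_96 = 90;  b_97 = 58;  b_98 = 13
  b_99 = 14;  b_100 = 17;  b_101 = 33;  b_102 = 28;  b_103 = 92;  b_104 = 81
  b_105 = 63;  b_106 = 59;  b_107 = 5;  b_108 = 21;  b_109 = 7;  b_110 = 69
  b_111 = 62;  b_112 = 33;  b_113 = 30;  b_114 = 17;  b_115 = 37;  b_116 = 87
  b_117 = 48;  b_118 = 39;  b_119 = 74;  b_120 = 79;  b_121 = 16;  b_122 = 84
  b_123 = 8;  b_124 = 39;  b_125 = 82;  b_126 = 91;  b_127 = 18;  b_128 = 54
  b_129 = 49;  b_130 = 69;  b_131 = 64;  b_132 = 91;  b_133 = 14;  b_134 = 19
  b_135 = 47;  b_136 = 64;  b_137 = 67;  b_138 = 33;  b_139 = 45;  b_140 = 1
  b_141 = 62;  b_142 = 92;  b_143 = 62;  b_144 = 39;  b_145 = 82;  b_146 = 25
  b_147 = 96;  b_148 = 62;  b_149 = 59;  b_150 = 28;  b_151 = 94;  b_152 = 40
  b_153 = 67;  b_154 = 73;  b_155 = 30;  b_156 = 82;  b_157 = 71;  b_158 = 35
  b_159 = 64;  b_160 = 36;  b_161 = 2;  b_162 = 52;  b_163 = 0;  b_164 = 90
  b_165 = 28;  b_166 = 74;  b_167 = 62;  b_168 = 27;  b_169 = 30;  b_170 = 71
  b_171 = 54;  b_172 = 13;  b_173 = 84;  b_174 = 44;  b_175 = 6;  b_176 = 88
  b_177 = 90;  b_178 = 79;  b_179 = 60;  b_180 = 34;  b_181 = 15;  b_182 = 85
  b_183 = 62;  b_184 = 84;  b_185 = 7;  b_186 = 79;  b_187 = 79;  b_188 = 64
  b_189 = 29;  b_190 = 29;  b_191 = 39;  b_192 = 68;  b_193 = 76;  b_194 = 3
  b_195 = 22;  b_196 = 5;  b_197 = 7;  b_198 = 9;  b_199 = 78;  b_200 = 25
  b_201 = 7;  b_202 = 30;  b_203 = 16;  b_204 = 68;  b_205 = 77;  b_206 = 75
  b_207 = 69;  b_208 = 39;  b_209 = 29;  b_210 = 83;  b_211 = 90;  b_212 = 42
  b_213 = 5;  b_214 = 44;  b_215 = 78;  b_216 = 25;  b_217 = 72;  b_218 = 59
  b_219 = 14;  b_220 = 17;  b_221 = 63;  b_222 = 19;  b_223 = 9;  b_224 = 50
  b_225 = 64;  b_226 = 63;  b_227 = 37;  b_228 = 41;  b_229 = 53;  b_230 = 15
  b_231 = 45;  b_232 = 40;  b_233 = 82;  b_234 = 26;  b_235 = 74;  b_236 = 79
  b_237 = 75;  b_238 = 76;  b_239 = 42;  b_240 = 33;  b_241 = 29;  b_242 = 73
  b_243 = 68;  b_244 = 61;  b_245 = 36;  b_246 = 21;  b_247 = 92;  b_248 = 11
  b_249 = 71;  b_250 = 27;  b_251 = 26;  b_252 = 3;  b_253 = 91;  b_254 = 12
  b_255 = 92;  b_256 = 14;  b_257 = 52;  b_258 = 93;  b_259 = 83;  b_260 = 37
  b_261 = 95;  b_262 = 49;  b_263 = 54;  b_264 = 13;  b_265 = 57;  b_266 = 23
  b_267 = 71;  b_268 = 48;  b_269 = 60;  b_270 = 56;  b_271 = 70;  b_272 = 16
  b_273 = 90;  b_274 = 56;  b_275 = 87;  b_276 = 68;  b_277 = 96;  b_278 = 3
  b_279 = 36;  b_280 = 13;  b_281 = 92;  b_282 = 83;  b_283 = 29;  b_284 = 90
  b_285 = 74;  b_286 = 42;  b_287 = 65;  b_288 = 24;  b_289 = 29;  b_290 = 72
  b_291 = 89;  b_292 = 54;  b_293 = 26;  b_294 = 29;  b_295 = 89;  b_296 = 89
  b_297 = 95;  b_298 = 91;  b_299 = 77;  b_300 = 84;  b_301 = 91;  b_302 = 29
  b_303 = 17;  b_304 = 29;  b_305 = 82
b_306 = 87·82 + 88·29 + 85·17 = 73
b_307 = 87·73 + 88·82 + 85·29 = 27

27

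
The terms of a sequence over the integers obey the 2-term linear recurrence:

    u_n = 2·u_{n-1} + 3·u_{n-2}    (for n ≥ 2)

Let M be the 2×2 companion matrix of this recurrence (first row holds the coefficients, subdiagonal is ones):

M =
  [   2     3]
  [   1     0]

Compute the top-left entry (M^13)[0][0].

(M^13)[0][0] is the top entry after applying M 13 times to the unit state (1, 0). Equivalently it is h_{14} for the auxiliary sequence (h_n) obeying the same recurrence with h_1 = 1 and h_i = 0 for 0 ≤ i < 1:
h_2 = 2·1 + 3·0 = 2
h_3 = 2·2 + 3·1 = 7
h_4 = 2·7 + 3·2 = 20
h_5 = 2·20 + 3·7 = 61
h_6 = 2·61 + 3·20 = 182
h_7 = 2·182 + 3·61 = 547
h_8 = 2·547 + 3·182 = 1640
h_9 = 2·1640 + 3·547 = 4921
h_10 = 2·4921 + 3·1640 = 14762
h_11 = 2·14762 + 3·4921 = 44287
h_12 = 2·44287 + 3·14762 = 132860
h_13 = 2·132860 + 3·44287 = 398581
h_14 = 2·398581 + 3·132860 = 1195742

1195742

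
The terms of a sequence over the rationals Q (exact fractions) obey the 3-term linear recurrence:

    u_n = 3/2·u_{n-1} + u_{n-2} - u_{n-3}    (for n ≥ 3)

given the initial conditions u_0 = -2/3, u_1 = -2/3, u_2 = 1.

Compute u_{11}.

u_3 = 3/2·1 + 1·-2/3 + -1·-2/3 = 3/2
u_4 = 3/2·3/2 + 1·1 + -1·-2/3 = 47/12
u_5 = 3/2·47/12 + 1·3/2 + -1·1 = 51/8
u_6 = 3/2·51/8 + 1·47/12 + -1·3/2 = 575/48
u_7 = 3/2·575/48 + 1·51/8 + -1·47/12 = 1961/96
u_8 = 3/2·1961/96 + 1·575/48 + -1·51/8 = 6959/192
u_9 = 3/2·6959/192 + 1·1961/96 + -1·575/48 = 24121/384
u_10 = 3/2·24121/384 + 1·6959/192 + -1·1961/96 = 84511/768
u_11 = 3/2·84511/768 + 1·24121/384 + -1·6959/192 = 98115/512

98115/512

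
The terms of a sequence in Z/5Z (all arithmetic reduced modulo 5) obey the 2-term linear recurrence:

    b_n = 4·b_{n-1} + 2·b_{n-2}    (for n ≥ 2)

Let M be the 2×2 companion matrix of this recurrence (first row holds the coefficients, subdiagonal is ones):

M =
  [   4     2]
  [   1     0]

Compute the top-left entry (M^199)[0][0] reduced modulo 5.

(M^199)[0][0] is the top entry after applying M 199 times to the unit state (1, 0). Equivalently it is h_{200} for the auxiliary sequence (h_n) obeying the same recurrence with h_1 = 1 and h_i = 0 for 0 ≤ i < 1:
h_2 = 4·1 + 2·0 = 4
h_3 = 4·4 + 2·1 = 3
h_4 = 4·3 + 2·4 = 0
h_5 = 4·0 + 2·3 = 1
(h_4, h_5) = (0, 1) = (h_0, h_1), so the sequence has period 4.
200 ≡ 0 (mod 4), hence h_200 = h_0 = 0.

0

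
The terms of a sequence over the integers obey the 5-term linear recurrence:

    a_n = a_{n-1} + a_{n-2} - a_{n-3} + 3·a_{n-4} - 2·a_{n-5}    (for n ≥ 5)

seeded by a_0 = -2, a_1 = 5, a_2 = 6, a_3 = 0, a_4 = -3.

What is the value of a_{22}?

24966

a_5 = 1·-3 + 1·0 + -1·6 + 3·5 + -2·-2 = 10
a_6 = 1·10 + 1·-3 + -1·0 + 3·6 + -2·5 = 15
a_7 = 1·15 + 1·10 + -1·-3 + 3·0 + -2·6 = 16
a_8 = 1·16 + 1·15 + -1·10 + 3·-3 + -2·0 = 12
a_9 = 1·12 + 1·16 + -1·15 + 3·10 + -2·-3 = 49
a_10 = 1·49 + 1·12 + -1·16 + 3·15 + -2·10 = 70
a_11 = 1·70 + 1·49 + -1·12 + 3·16 + -2·15 = 125
a_12 = 1·125 + 1·70 + -1·49 + 3·12 + -2·16 = 150
a_13 = 1·150 + 1·125 + -1·70 + 3·49 + -2·12 = 328
a_14 = 1·328 + 1·150 + -1·125 + 3·70 + -2·49 = 465
a_15 = 1·465 + 1·328 + -1·150 + 3·125 + -2·70 = 878
a_16 = 1·878 + 1·465 + -1·328 + 3·150 + -2·125 = 1215
a_17 = 1·1215 + 1·878 + -1·465 + 3·328 + -2·150 = 2312
a_18 = 1·2312 + 1·1215 + -1·878 + 3·465 + -2·328 = 3388
a_19 = 1·3388 + 1·2312 + -1·1215 + 3·878 + -2·465 = 6189
a_20 = 1·6189 + 1·3388 + -1·2312 + 3·1215 + -2·878 = 9154
a_21 = 1·9154 + 1·6189 + -1·3388 + 3·2312 + -2·1215 = 16461
a_22 = 1·16461 + 1·9154 + -1·6189 + 3·3388 + -2·2312 = 24966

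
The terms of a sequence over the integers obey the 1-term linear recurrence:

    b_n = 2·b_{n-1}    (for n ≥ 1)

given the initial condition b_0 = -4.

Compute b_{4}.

-64

b_1 = 2·-4 = -8
b_2 = 2·-8 = -16
b_3 = 2·-16 = -32
b_4 = 2·-32 = -64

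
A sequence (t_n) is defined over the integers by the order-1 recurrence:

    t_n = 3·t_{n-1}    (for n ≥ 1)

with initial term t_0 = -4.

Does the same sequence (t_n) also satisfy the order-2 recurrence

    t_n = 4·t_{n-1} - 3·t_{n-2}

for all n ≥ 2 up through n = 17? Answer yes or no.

Terms t_0..t_17: -4, -12, -36, -108, -324, -972, -2916, -8748, -26244, -78732, -236196, -708588, -2125764, -6377292, -19131876, -57395628, -172186884, -516560652
n=2: candidate gives -36, actual t_2 = -36 ✓
n=3: candidate gives -108, actual t_3 = -108 ✓
n=4: candidate gives -324, actual t_4 = -324 ✓
n=5: candidate gives -972, actual t_5 = -972 ✓
n=6: candidate gives -2916, actual t_6 = -2916 ✓
n=7: candidate gives -8748, actual t_7 = -8748 ✓
n=8: candidate gives -26244, actual t_8 = -26244 ✓
n=9: candidate gives -78732, actual t_9 = -78732 ✓
n=10: candidate gives -236196, actual t_10 = -236196 ✓
n=11: candidate gives -708588, actual t_11 = -708588 ✓
n=12: candidate gives -2125764, actual t_12 = -2125764 ✓
n=13: candidate gives -6377292, actual t_13 = -6377292 ✓
n=14: candidate gives -19131876, actual t_14 = -19131876 ✓
n=15: candidate gives -57395628, actual t_15 = -57395628 ✓
n=16: candidate gives -172186884, actual t_16 = -172186884 ✓
n=17: candidate gives -516560652, actual t_17 = -516560652 ✓

yes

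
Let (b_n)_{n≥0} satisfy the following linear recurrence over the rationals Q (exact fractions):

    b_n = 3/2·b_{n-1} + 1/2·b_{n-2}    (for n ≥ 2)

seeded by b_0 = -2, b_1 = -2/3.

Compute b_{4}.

-6

b_2 = 3/2·-2/3 + 1/2·-2 = -2
b_3 = 3/2·-2 + 1/2·-2/3 = -10/3
b_4 = 3/2·-10/3 + 1/2·-2 = -6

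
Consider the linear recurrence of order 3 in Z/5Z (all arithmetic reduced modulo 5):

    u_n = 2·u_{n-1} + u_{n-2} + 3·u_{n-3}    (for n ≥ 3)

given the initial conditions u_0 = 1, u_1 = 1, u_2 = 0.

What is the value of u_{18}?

u_3 = 2·0 + 1·1 + 3·1 = 4
u_4 = 2·4 + 1·0 + 3·1 = 1
u_5 = 2·1 + 1·4 + 3·0 = 1
u_6 = 2·1 + 1·1 + 3·4 = 0
(u_4, u_5, u_6) = (1, 1, 0) = (u_0, u_1, u_2), so the sequence has period 4.
18 ≡ 2 (mod 4), hence u_18 = u_2 = 0.

0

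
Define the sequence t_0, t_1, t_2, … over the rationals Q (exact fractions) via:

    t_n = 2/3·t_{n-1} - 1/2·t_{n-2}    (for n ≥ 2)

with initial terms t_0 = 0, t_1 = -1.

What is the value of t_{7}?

t_2 = 2/3·-1 + -1/2·0 = -2/3
t_3 = 2/3·-2/3 + -1/2·-1 = 1/18
t_4 = 2/3·1/18 + -1/2·-2/3 = 10/27
t_5 = 2/3·10/27 + -1/2·1/18 = 71/324
t_6 = 2/3·71/324 + -1/2·10/27 = -19/486
t_7 = 2/3·-19/486 + -1/2·71/324 = -791/5832

-791/5832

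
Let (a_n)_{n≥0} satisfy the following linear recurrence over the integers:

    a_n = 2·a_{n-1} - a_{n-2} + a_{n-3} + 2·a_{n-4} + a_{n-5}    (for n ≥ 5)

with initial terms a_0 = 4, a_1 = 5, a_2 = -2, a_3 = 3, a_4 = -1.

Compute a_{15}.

8869

a_5 = 2·-1 + -1·3 + 1·-2 + 2·5 + 1·4 = 7
a_6 = 2·7 + -1·-1 + 1·3 + 2·-2 + 1·5 = 19
a_7 = 2·19 + -1·7 + 1·-1 + 2·3 + 1·-2 = 34
a_8 = 2·34 + -1·19 + 1·7 + 2·-1 + 1·3 = 57
a_9 = 2·57 + -1·34 + 1·19 + 2·7 + 1·-1 = 112
a_10 = 2·112 + -1·57 + 1·34 + 2·19 + 1·7 = 246
a_11 = 2·246 + -1·112 + 1·57 + 2·34 + 1·19 = 524
a_12 = 2·524 + -1·246 + 1·112 + 2·57 + 1·34 = 1062
a_13 = 2·1062 + -1·524 + 1·246 + 2·112 + 1·57 = 2127
a_14 = 2·2127 + -1·1062 + 1·524 + 2·246 + 1·112 = 4320
a_15 = 2·4320 + -1·2127 + 1·1062 + 2·524 + 1·246 = 8869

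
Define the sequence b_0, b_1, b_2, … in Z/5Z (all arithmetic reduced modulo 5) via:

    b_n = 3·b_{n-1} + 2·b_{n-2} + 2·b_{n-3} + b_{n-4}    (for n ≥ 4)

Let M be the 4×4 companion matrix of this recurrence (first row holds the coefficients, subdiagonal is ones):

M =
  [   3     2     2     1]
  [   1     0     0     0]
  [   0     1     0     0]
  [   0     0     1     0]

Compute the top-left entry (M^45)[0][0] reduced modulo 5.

(M^45)[0][0] is the top entry after applying M 45 times to the unit state (1, 0, 0, 0). Equivalently it is h_{48} for the auxiliary sequence (h_n) obeying the same recurrence with h_3 = 1 and h_i = 0 for 0 ≤ i < 3:
h_4 = 3·1 + 2·0 + 2·0 + 1·0 = 3
h_5 = 3·3 + 2·1 + 2·0 + 1·0 = 1
h_6 = 3·1 + 2·3 + 2·1 + 1·0 = 1
h_7 = 3·1 + 2·1 + 2·3 + 1·1 = 2
h_8 = 3·2 + 2·1 + 2·1 + 1·3 = 3
h_9 = 3·3 + 2·2 + 2·1 + 1·1 = 1
h_10 = 3·1 + 2·3 + 2·2 + 1·1 = 4
h_11 = 3·4 + 2·1 + 2·3 + 1·2 = 2
h_12 = 3·2 + 2·4 + 2·1 + 1·3 = 4
h_13 = 3·4 + 2·2 + 2·4 + 1·1 = 0
h_14 = 3·0 + 2·4 + 2·2 + 1·4 = 1
h_15 = 3·1 + 2·0 + 2·4 + 1·2 = 3
h_16 = 3·3 + 2·1 + 2·0 + 1·4 = 0
h_17 = 3·0 + 2·3 + 2·1 + 1·0 = 3
h_18 = 3·3 + 2·0 + 2·3 + 1·1 = 1
h_19 = 3·1 + 2·3 + 2·0 + 1·3 = 2
h_20 = 3·2 + 2·1 + 2·3 + 1·0 = 4
h_21 = 3·4 + 2·2 + 2·1 + 1·3 = 1
h_22 = 3·1 + 2·4 + 2·2 + 1·1 = 1
h_23 = 3·1 + 2·1 + 2·4 + 1·2 = 0
h_24 = 3·0 + 2·1 + 2·1 + 1·4 = 3
h_25 = 3·3 + 2·0 + 2·1 + 1·1 = 2
h_26 = 3·2 + 2·3 + 2·0 + 1·1 = 3
h_27 = 3·3 + 2·2 + 2·3 + 1·0 = 4
h_28 = 3·4 + 2·3 + 2·2 + 1·3 = 0
h_29 = 3·0 + 2·4 + 2·3 + 1·2 = 1
h_30 = 3·1 + 2·0 + 2·4 + 1·3 = 4
h_31 = 3·4 + 2·1 + 2·0 + 1·4 = 3
h_32 = 3·3 + 2·4 + 2·1 + 1·0 = 4
h_33 = 3·4 + 2·3 + 2·4 + 1·1 = 2
h_34 = 3·2 + 2·4 + 2·3 + 1·4 = 4
h_35 = 3·4 + 2·2 + 2·4 + 1·3 = 2
h_36 = 3·2 + 2·4 + 2·2 + 1·4 = 2
h_37 = 3·2 + 2·2 + 2·4 + 1·2 = 0
h_38 = 3·0 + 2·2 + 2·2 + 1·4 = 2
h_39 = 3·2 + 2·0 + 2·2 + 1·2 = 2
h_40 = 3·2 + 2·2 + 2·0 + 1·2 = 2
h_41 = 3·2 + 2·2 + 2·2 + 1·0 = 4
h_42 = 3·4 + 2·2 + 2·2 + 1·2 = 2
h_43 = 3·2 + 2·4 + 2·2 + 1·2 = 0
h_44 = 3·0 + 2·2 + 2·4 + 1·2 = 4
h_45 = 3·4 + 2·0 + 2·2 + 1·4 = 0
h_46 = 3·0 + 2·4 + 2·0 + 1·2 = 0
h_47 = 3·0 + 2·0 + 2·4 + 1·0 = 3
h_48 = 3·3 + 2·0 + 2·0 + 1·4 = 3

3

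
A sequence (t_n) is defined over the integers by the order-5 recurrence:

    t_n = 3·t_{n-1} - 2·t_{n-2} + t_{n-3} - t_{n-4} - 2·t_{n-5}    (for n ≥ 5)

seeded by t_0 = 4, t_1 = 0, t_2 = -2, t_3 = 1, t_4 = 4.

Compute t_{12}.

-623

t_5 = 3·4 + -2·1 + 1·-2 + -1·0 + -2·4 = 0
t_6 = 3·0 + -2·4 + 1·1 + -1·-2 + -2·0 = -5
t_7 = 3·-5 + -2·0 + 1·4 + -1·1 + -2·-2 = -8
t_8 = 3·-8 + -2·-5 + 1·0 + -1·4 + -2·1 = -20
t_9 = 3·-20 + -2·-8 + 1·-5 + -1·0 + -2·4 = -57
t_10 = 3·-57 + -2·-20 + 1·-8 + -1·-5 + -2·0 = -134
t_11 = 3·-134 + -2·-57 + 1·-20 + -1·-8 + -2·-5 = -290
t_12 = 3·-290 + -2·-134 + 1·-57 + -1·-20 + -2·-8 = -623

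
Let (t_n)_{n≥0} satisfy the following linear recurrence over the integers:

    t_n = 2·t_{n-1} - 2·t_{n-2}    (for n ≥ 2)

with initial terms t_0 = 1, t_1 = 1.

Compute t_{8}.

t_2 = 2·1 + -2·1 = 0
t_3 = 2·0 + -2·1 = -2
t_4 = 2·-2 + -2·0 = -4
t_5 = 2·-4 + -2·-2 = -4
t_6 = 2·-4 + -2·-4 = 0
t_7 = 2·0 + -2·-4 = 8
t_8 = 2·8 + -2·0 = 16

16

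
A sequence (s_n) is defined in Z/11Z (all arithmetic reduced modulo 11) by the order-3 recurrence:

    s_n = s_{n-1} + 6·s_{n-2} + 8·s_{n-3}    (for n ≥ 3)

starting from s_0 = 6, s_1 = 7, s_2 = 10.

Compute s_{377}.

0

s_3 = 1·10 + 6·7 + 8·6 = 1
s_4 = 1·1 + 6·10 + 8·7 = 7
s_5 = 1·7 + 6·1 + 8·10 = 5
s_6 = 1·5 + 6·7 + 8·1 = 0
s_7 = 1·0 + 6·5 + 8·7 = 9
s_8 = 1·9 + 6·0 + 8·5 = 5
s_9 = 1·5 + 6·9 + 8·0 = 4
s_10 = 1·4 + 6·5 + 8·9 = 7
s_11 = 1·7 + 6·4 + 8·5 = 5
s_12 = 1·5 + 6·7 + 8·4 = 2
s_13 = 1·2 + 6·5 + 8·7 = 0
s_14 = 1·0 + 6·2 + 8·5 = 8
s_15 = 1·8 + 6·0 + 8·2 = 2
s_16 = 1·2 + 6·8 + 8·0 = 6
s_17 = 1·6 + 6·2 + 8·8 = 5
s_18 = 1·5 + 6·6 + 8·2 = 2
s_19 = 1·2 + 6·5 + 8·6 = 3
s_20 = 1·3 + 6·2 + 8·5 = 0
s_21 = 1·0 + 6·3 + 8·2 = 1
s_22 = 1·1 + 6·0 + 8·3 = 3
s_23 = 1·3 + 6·1 + 8·0 = 9
s_24 = 1·9 + 6·3 + 8·1 = 2
s_25 = 1·2 + 6·9 + 8·3 = 3
s_26 = 1·3 + 6·2 + 8·9 = 10
s_27 = 1·10 + 6·3 + 8·2 = 0
s_28 = 1·0 + 6·10 + 8·3 = 7
s_29 = 1·7 + 6·0 + 8·10 = 10
s_30 = 1·10 + 6·7 + 8·0 = 8
s_31 = 1·8 + 6·10 + 8·7 = 3
s_32 = 1·3 + 6·8 + 8·10 = 10
s_33 = 1·10 + 6·3 + 8·8 = 4
s_34 = 1·4 + 6·10 + 8·3 = 0
s_35 = 1·0 + 6·4 + 8·10 = 5
s_36 = 1·5 + 6·0 + 8·4 = 4
s_37 = 1·4 + 6·5 + 8·0 = 1
s_38 = 1·1 + 6·4 + 8·5 = 10
s_39 = 1·10 + 6·1 + 8·4 = 4
s_40 = 1·4 + 6·10 + 8·1 = 6
s_41 = 1·6 + 6·4 + 8·10 = 0
s_42 = 1·0 + 6·6 + 8·4 = 2
s_43 = 1·2 + 6·0 + 8·6 = 6
s_44 = 1·6 + 6·2 + 8·0 = 7
s_45 = 1·7 + 6·6 + 8·2 = 4
s_46 = 1·4 + 6·7 + 8·6 = 6
s_47 = 1·6 + 6·4 + 8·7 = 9
s_48 = 1·9 + 6·6 + 8·4 = 0
s_49 = 1·0 + 6·9 + 8·6 = 3
s_50 = 1·3 + 6·0 + 8·9 = 9
s_51 = 1·9 + 6·3 + 8·0 = 5
s_52 = 1·5 + 6·9 + 8·3 = 6
s_53 = 1·6 + 6·5 + 8·9 = 9
s_54 = 1·9 + 6·6 + 8·5 = 8
s_55 = 1·8 + 6·9 + 8·6 = 0
s_56 = 1·0 + 6·8 + 8·9 = 10
s_57 = 1·10 + 6·0 + 8·8 = 8
s_58 = 1·8 + 6·10 + 8·0 = 2
s_59 = 1·2 + 6·8 + 8·10 = 9
s_60 = 1·9 + 6·2 + 8·8 = 8
s_61 = 1·8 + 6·9 + 8·2 = 1
s_62 = 1·1 + 6·8 + 8·9 = 0
s_63 = 1·0 + 6·1 + 8·8 = 4
s_64 = 1·4 + 6·0 + 8·1 = 1
s_65 = 1·1 + 6·4 + 8·0 = 3
s_66 = 1·3 + 6·1 + 8·4 = 8
s_67 = 1·8 + 6·3 + 8·1 = 1
s_68 = 1·1 + 6·8 + 8·3 = 7
s_69 = 1·7 + 6·1 + 8·8 = 0
s_70 = 1·0 + 6·7 + 8·1 = 6
s_71 = 1·6 + 6·0 + 8·7 = 7
s_72 = 1·7 + 6·6 + 8·0 = 10
(s_70, s_71, s_72) = (6, 7, 10) = (s_0, s_1, s_2), so the sequence has period 70.
377 ≡ 27 (mod 70), hence s_377 = s_27 = 0.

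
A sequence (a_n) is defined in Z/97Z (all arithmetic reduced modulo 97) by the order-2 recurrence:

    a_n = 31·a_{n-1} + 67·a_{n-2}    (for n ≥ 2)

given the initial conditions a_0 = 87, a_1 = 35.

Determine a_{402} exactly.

77

a_2 = 31·35 + 67·87 = 27
a_3 = 31·27 + 67·35 = 78
a_4 = 31·78 + 67·27 = 56
a_5 = 31·56 + 67·78 = 75
a_6 = 31·75 + 67·56 = 63
a_7 = 31·63 + 67·75 = 91
a_8 = 31·91 + 67·63 = 58
a_9 = 31·58 + 67·91 = 38
a_10 = 31·38 + 67·58 = 20
a_11 = 31·20 + 67·38 = 62
a_12 = 31·62 + 67·20 = 61
a_13 = 31·61 + 67·62 = 31
a_14 = 31·31 + 67·61 = 4
a_15 = 31·4 + 67·31 = 67
a_16 = 31·67 + 67·4 = 17
a_17 = 31·17 + 67·67 = 69
a_18 = 31·69 + 67·17 = 77
a_19 = 31·77 + 67·69 = 26
a_20 = 31·26 + 67·77 = 48
a_21 = 31·48 + 67·26 = 29
a_22 = 31·29 + 67·48 = 41
a_23 = 31·41 + 67·29 = 13
a_24 = 31·13 + 67·41 = 46
a_25 = 31·46 + 67·13 = 66
a_26 = 31·66 + 67·46 = 84
a_27 = 31·84 + 67·66 = 42
a_28 = 31·42 + 67·84 = 43
a_29 = 31·43 + 67·42 = 73
a_30 = 31·73 + 67·43 = 3
a_31 = 31·3 + 67·73 = 37
a_32 = 31·37 + 67·3 = 87
a_33 = 31·87 + 67·37 = 35
(a_32, a_33) = (87, 35) = (a_0, a_1), so the sequence has period 32.
402 ≡ 18 (mod 32), hence a_402 = a_18 = 77.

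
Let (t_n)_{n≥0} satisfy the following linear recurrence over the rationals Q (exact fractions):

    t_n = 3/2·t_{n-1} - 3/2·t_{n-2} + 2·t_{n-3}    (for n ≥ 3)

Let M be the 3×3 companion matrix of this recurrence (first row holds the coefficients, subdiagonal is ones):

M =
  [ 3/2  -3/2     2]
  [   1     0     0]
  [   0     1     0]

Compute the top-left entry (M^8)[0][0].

2979/256

(M^8)[0][0] is the top entry after applying M 8 times to the unit state (1, 0, 0). Equivalently it is h_{10} for the auxiliary sequence (h_n) obeying the same recurrence with h_2 = 1 and h_i = 0 for 0 ≤ i < 2:
h_3 = 3/2·1 + -3/2·0 + 2·0 = 3/2
h_4 = 3/2·3/2 + -3/2·1 + 2·0 = 3/4
h_5 = 3/2·3/4 + -3/2·3/2 + 2·1 = 7/8
h_6 = 3/2·7/8 + -3/2·3/4 + 2·3/2 = 51/16
h_7 = 3/2·51/16 + -3/2·7/8 + 2·3/4 = 159/32
h_8 = 3/2·159/32 + -3/2·51/16 + 2·7/8 = 283/64
h_9 = 3/2·283/64 + -3/2·159/32 + 2·51/16 = 711/128
h_10 = 3/2·711/128 + -3/2·283/64 + 2·159/32 = 2979/256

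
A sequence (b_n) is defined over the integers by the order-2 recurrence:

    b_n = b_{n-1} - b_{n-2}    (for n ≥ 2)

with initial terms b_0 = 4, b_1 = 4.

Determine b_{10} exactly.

b_2 = 1·4 + -1·4 = 0
b_3 = 1·0 + -1·4 = -4
b_4 = 1·-4 + -1·0 = -4
b_5 = 1·-4 + -1·-4 = 0
b_6 = 1·0 + -1·-4 = 4
b_7 = 1·4 + -1·0 = 4
b_8 = 1·4 + -1·4 = 0
b_9 = 1·0 + -1·4 = -4
b_10 = 1·-4 + -1·0 = -4

-4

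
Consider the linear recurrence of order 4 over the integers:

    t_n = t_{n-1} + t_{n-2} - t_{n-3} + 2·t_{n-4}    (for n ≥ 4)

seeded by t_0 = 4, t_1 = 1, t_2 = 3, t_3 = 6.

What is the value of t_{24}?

t_4 = 1·6 + 1·3 + -1·1 + 2·4 = 16
t_5 = 1·16 + 1·6 + -1·3 + 2·1 = 21
t_6 = 1·21 + 1·16 + -1·6 + 2·3 = 37
t_7 = 1·37 + 1·21 + -1·16 + 2·6 = 54
t_8 = 1·54 + 1·37 + -1·21 + 2·16 = 102
t_9 = 1·102 + 1·54 + -1·37 + 2·21 = 161
t_10 = 1·161 + 1·102 + -1·54 + 2·37 = 283
t_11 = 1·283 + 1·161 + -1·102 + 2·54 = 450
t_12 = 1·450 + 1·283 + -1·161 + 2·102 = 776
t_13 = 1·776 + 1·450 + -1·283 + 2·161 = 1265
t_14 = 1·1265 + 1·776 + -1·450 + 2·283 = 2157
t_15 = 1·2157 + 1·1265 + -1·776 + 2·450 = 3546
t_16 = 1·3546 + 1·2157 + -1·1265 + 2·776 = 5990
t_17 = 1·5990 + 1·3546 + -1·2157 + 2·1265 = 9909
t_18 = 1·9909 + 1·5990 + -1·3546 + 2·2157 = 16667
t_19 = 1·16667 + 1·9909 + -1·5990 + 2·3546 = 27678
t_20 = 1·27678 + 1·16667 + -1·9909 + 2·5990 = 46416
t_21 = 1·46416 + 1·27678 + -1·16667 + 2·9909 = 77245
t_22 = 1·77245 + 1·46416 + -1·27678 + 2·16667 = 129317
t_23 = 1·129317 + 1·77245 + -1·46416 + 2·27678 = 215502
t_24 = 1·215502 + 1·129317 + -1·77245 + 2·46416 = 360406

360406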